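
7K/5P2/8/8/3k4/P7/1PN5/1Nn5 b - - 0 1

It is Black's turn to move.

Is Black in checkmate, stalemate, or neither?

neither

Black to move; black king on d4.
In check: yes, from the white knight on c2.
King squares — c3: attacked by Nb1; d3: available; e3: attacked by Nc2; c4: available; e4: available; c5: available; d5: available; e5: available.
Legal moves for Black: Ke5, Kd5, Kc5, Ke4, Kc4, Kd3.
Black is in check but has 6 legal moves → neither.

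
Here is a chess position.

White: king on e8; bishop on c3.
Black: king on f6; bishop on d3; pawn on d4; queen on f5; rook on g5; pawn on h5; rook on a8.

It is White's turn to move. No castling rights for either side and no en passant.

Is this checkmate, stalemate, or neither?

White to move; white king on e8.
In check: yes, from the black rook on a8.
King squares — d7: attacked by Qf5; e7: attacked by Kf6; f7: attacked by Kf6; d8: attacked by Ra8; f8: attacked by Ra8.
Legal moves for White: none.
In check with no legal moves → checkmate.

checkmate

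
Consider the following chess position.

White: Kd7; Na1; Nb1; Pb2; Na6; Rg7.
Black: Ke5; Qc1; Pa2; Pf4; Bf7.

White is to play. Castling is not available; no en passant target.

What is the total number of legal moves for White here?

White to move; king on d7.
In check: no.
Legal moves: Rg8, Rh7, Rxf7, Rg6, Rg5+, Rg4, Rg3, Rg2, Rg1, Kd8, Ke7, Nb8, Nc7, Nc5, Nb4, Nc3, Na3, Nd2, Nb3, Nc2, b3, b4.
Count: 22.

22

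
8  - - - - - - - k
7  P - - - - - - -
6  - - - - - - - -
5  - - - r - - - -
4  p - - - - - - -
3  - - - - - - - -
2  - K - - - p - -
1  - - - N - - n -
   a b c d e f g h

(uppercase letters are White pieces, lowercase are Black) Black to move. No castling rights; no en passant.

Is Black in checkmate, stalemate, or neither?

Black to move; black king on h8.
In check: no.
Legal moves for Black include: Kg8, Kh7, Kg7, Rd8, Rd7, Rd6, Rh5, Rg5, Rf5, Re5, Rc5, Rb5+, Ra5, Rd4, Rd3, Rd2+, Rxd1, Nh3, ... (list truncated; more exist).
Black has legal moves and is not in check → neither.

neither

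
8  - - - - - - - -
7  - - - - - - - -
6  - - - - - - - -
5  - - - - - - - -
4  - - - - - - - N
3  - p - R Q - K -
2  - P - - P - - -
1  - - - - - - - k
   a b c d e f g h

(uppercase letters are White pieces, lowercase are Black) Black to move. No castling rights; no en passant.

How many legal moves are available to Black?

Black to move; king on h1.
In check: no.
Legal moves: none.
Count: 0.

0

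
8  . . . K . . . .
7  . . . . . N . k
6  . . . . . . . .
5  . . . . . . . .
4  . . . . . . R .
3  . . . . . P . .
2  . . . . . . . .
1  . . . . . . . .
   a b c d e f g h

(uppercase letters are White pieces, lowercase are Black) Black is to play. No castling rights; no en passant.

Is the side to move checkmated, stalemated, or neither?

Black to move; black king on h7.
In check: no.
King squares — g6: attacked by Rg4; h6: attacked by Nf7; g7: attacked by Rg4; g8: attacked by Rg4; h8: attacked by Nf7.
Legal moves for Black: none.
Not in check and no legal moves → stalemate.

stalemate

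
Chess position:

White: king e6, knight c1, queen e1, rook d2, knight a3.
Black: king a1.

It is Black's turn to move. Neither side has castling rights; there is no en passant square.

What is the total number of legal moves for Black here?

Black to move; king on a1.
In check: no.
Legal moves: none.
Count: 0.

0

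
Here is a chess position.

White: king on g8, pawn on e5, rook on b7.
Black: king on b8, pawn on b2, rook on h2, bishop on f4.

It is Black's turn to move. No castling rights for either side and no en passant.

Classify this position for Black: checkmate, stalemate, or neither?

Black to move; black king on b8.
In check: yes, from the white rook on b7.
King squares — a7: attacked by Rb7; b7: available; c7: attacked by Rb7; a8: available; c8: available.
Legal moves for Black: Kc8, Ka8, Kxb7.
Black is in check but has 3 legal moves → neither.

neither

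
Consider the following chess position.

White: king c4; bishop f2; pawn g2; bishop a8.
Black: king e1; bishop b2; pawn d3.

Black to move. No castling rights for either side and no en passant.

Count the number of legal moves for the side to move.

Black to move; king on e1.
In check: yes, from the white bishop on f2.
Legal moves: Kxf2, Ke2, Kd2, Kf1, Kd1.
Count: 5.

5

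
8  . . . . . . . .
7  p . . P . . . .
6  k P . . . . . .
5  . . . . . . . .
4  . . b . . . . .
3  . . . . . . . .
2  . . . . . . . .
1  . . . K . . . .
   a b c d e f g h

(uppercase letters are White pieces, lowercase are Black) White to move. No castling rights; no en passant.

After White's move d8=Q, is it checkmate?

After d8=Q: black king on a6; in check: no.
Black is not in check, so this cannot be checkmate.

no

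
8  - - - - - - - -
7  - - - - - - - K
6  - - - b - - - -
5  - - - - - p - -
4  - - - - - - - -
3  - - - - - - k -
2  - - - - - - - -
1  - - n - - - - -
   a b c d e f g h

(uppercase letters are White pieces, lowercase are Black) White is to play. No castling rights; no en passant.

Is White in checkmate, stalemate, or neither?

White to move; white king on h7.
In check: no.
Legal moves for White: Kh8, Kg8, Kg7, Kh6, Kg6.
White has 5 legal moves and is not in check → neither.

neither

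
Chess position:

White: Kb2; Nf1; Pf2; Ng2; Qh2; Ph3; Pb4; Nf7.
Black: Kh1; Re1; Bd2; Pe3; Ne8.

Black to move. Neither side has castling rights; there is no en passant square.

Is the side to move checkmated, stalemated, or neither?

checkmate

Black to move; black king on h1.
In check: yes, from the white queen on h2.
King squares — g1: attacked by Qh2; g2: attacked by Qh2; h2: attacked by Nf1.
Legal moves for Black: none.
In check with no legal moves → checkmate.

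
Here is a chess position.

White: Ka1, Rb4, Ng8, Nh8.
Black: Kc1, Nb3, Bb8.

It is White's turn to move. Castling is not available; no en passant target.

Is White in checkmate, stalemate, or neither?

White to move; white king on a1.
In check: yes, from the black knight on b3.
Legal moves for White: Ka2, Rxb3.
White is in check but has 2 legal moves → neither.

neither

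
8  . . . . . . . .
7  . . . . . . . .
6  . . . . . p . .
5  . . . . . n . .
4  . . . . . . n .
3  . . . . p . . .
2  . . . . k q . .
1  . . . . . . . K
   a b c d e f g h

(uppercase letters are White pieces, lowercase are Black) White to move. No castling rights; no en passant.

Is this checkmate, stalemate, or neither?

stalemate

White to move; white king on h1.
In check: no.
King squares — g1: attacked by Qf2; g2: attacked by Qf2; h2: attacked by Qf2.
Legal moves for White: none.
Not in check and no legal moves → stalemate.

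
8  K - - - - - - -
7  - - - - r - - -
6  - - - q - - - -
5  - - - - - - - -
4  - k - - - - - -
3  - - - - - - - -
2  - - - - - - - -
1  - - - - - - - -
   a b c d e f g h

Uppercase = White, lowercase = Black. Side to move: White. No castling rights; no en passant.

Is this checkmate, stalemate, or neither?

stalemate

White to move; white king on a8.
In check: no.
King squares — a7: attacked by Re7; b7: attacked by Re7; b8: attacked by Qd6.
Legal moves for White: none.
Not in check and no legal moves → stalemate.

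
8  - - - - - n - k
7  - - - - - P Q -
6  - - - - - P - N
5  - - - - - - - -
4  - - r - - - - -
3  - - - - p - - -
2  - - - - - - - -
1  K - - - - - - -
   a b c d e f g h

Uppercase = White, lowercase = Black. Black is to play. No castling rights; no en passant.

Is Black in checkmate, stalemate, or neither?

checkmate

Black to move; black king on h8.
In check: yes, from the white queen on g7.
King squares — g7: attacked by Pf6; h7: attacked by Qg7; g8: attacked by Nh6.
Legal moves for Black: none.
In check with no legal moves → checkmate.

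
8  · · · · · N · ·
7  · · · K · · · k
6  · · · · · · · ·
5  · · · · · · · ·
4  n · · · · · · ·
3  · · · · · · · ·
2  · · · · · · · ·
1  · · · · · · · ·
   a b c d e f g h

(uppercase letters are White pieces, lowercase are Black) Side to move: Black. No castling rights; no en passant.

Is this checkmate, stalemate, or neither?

Black to move; black king on h7.
In check: yes, from the white knight on f8.
King squares — g6: attacked by Nf8; h6: available; g7: available; g8: available; h8: available.
Legal moves for Black: Kh8, Kg8, Kg7, Kh6.
Black is in check but has 4 legal moves → neither.

neither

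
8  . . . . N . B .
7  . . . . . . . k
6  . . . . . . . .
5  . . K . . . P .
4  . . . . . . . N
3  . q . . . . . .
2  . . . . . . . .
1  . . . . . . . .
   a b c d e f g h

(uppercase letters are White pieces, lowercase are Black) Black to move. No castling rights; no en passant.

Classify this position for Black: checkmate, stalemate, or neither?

neither

Black to move; black king on h7.
In check: yes, from the white bishop on g8.
King squares — g6: attacked by Nh4; h6: attacked by Pg5; g7: attacked by Ne8; g8: available; h8: available.
Legal moves for Black: Kh8, Kxg8, Qxg8.
Black is in check but has 3 legal moves → neither.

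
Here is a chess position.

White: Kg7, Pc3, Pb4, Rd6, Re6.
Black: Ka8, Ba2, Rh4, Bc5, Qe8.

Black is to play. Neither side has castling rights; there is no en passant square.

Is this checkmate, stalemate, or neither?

neither

Black to move; black king on a8.
In check: no.
Legal moves for Black include: Qh8+, Qg8+, Qf8+, Qd8, Qc8, Qb8, Qf7+, Qe7+, Qd7+, Qg6+, Qxe6, Qc6, Qh5, Qb5, Qa4, Kb8, Kb7, Ka7, ... (list truncated; more exist).
Black has legal moves and is not in check → neither.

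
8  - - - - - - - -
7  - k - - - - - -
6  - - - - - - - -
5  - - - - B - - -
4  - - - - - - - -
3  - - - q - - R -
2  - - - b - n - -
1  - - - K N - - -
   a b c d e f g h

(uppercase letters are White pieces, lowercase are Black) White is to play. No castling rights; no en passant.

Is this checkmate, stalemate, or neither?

White to move; white king on d1.
In check: yes, from the black knight on f2.
King squares — c1: attacked by Bd2; e1: own knight; c2: attacked by Qd3; d2: attacked by Qd3; e2: attacked by Qd3.
Legal moves for White: none.
In check with no legal moves → checkmate.

checkmate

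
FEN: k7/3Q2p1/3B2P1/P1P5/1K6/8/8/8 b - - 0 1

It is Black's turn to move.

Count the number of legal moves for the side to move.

0

Black to move; king on a8.
In check: no.
Legal moves: none.
Count: 0.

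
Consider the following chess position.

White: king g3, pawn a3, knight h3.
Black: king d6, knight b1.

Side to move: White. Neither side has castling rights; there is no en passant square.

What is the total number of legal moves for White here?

12

White to move; king on g3.
In check: no.
Legal moves: Ng5, Nf4, Nf2, Ng1, Kh4, Kg4, Kf4, Kf3, Kh2, Kg2, Kf2, a4.
Count: 12.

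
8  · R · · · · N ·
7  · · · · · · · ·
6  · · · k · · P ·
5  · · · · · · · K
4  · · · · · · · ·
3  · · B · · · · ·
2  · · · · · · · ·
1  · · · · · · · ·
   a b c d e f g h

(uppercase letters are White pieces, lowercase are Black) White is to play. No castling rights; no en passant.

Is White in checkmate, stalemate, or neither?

neither

White to move; white king on h5.
In check: no.
Legal moves for White include: Ne7, Nh6, Nf6, Rf8, Re8, Rd8+, Rc8, Ra8, Rb7, Rb6+, Rb5, Rb4, Rb3, Rb2, Rb1, Kh6, Kg5, Kh4, ... (list truncated; more exist).
White has legal moves and is not in check → neither.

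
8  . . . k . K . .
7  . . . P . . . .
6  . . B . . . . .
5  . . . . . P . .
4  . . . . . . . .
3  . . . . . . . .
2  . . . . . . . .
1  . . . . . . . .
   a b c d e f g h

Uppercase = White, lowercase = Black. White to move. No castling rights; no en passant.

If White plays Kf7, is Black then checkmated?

no

After Kf7: black king on d8; in check: no.
Black is not in check, so this cannot be checkmate.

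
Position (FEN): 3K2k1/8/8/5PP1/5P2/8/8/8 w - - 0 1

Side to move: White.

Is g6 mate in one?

After g6: black king on g8; in check: no.
Black is not in check, so this cannot be checkmate.

no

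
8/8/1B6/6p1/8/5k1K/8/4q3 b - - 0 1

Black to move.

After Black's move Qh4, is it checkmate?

After Qh4: white king on h3; in check: yes, from the black queen on h4.
King squares — g2: attacked by Kf3; h2: attacked by Qh4; g3: attacked by Kf3; g4: attacked by Kf3; h4: attacked by Pg5.
White has no legal moves → checkmate.

yes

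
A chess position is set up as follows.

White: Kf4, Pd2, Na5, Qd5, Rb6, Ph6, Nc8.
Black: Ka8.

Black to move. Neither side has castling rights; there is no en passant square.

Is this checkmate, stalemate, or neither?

checkmate

Black to move; black king on a8.
In check: yes, from the white queen on d5.
King squares — a7: attacked by Nc8; b7: attacked by Na5; b8: attacked by Rb6.
Legal moves for Black: none.
In check with no legal moves → checkmate.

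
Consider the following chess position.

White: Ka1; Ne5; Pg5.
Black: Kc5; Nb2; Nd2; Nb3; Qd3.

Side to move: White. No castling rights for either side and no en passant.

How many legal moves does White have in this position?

2

White to move; king on a1.
In check: yes, from the black knight on b3.
Legal moves: Kxb2, Ka2.
Count: 2.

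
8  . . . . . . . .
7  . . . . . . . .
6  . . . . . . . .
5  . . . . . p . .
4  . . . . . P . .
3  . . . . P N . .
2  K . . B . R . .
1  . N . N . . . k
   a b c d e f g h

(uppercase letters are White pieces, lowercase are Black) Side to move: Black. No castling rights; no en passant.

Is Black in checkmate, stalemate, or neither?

stalemate

Black to move; black king on h1.
In check: no.
King squares — g1: attacked by Nf3; g2: attacked by Rf2; h2: attacked by Rf2.
Legal moves for Black: none.
Not in check and no legal moves → stalemate.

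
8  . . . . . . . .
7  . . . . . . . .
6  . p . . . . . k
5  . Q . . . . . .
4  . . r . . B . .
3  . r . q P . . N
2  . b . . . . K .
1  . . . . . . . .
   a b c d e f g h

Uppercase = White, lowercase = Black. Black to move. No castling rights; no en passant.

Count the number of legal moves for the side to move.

Black to move; king on h6.
In check: yes, from the white bishop on f4.
Legal moves: Kh7, Kg7, Kg6, Rxf4.
Count: 4.

4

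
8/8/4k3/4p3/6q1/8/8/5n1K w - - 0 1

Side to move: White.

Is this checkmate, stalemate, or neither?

stalemate

White to move; white king on h1.
In check: no.
King squares — g1: attacked by Qg4; g2: attacked by Qg4; h2: attacked by Nf1.
Legal moves for White: none.
Not in check and no legal moves → stalemate.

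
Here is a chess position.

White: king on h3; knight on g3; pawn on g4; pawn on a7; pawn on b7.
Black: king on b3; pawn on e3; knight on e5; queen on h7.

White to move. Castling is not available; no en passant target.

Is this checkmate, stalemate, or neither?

White to move; white king on h3.
In check: yes, from the black queen on h7.
King squares — g2: available; h2: attacked by Qh7; g3: own knight; g4: own pawn; h4: attacked by Qh7.
Legal moves for White: Kg2, Nh5.
White is in check but has 2 legal moves → neither.

neither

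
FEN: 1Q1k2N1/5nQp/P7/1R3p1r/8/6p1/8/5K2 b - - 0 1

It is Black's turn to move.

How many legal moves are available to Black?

Black to move; king on d8.
In check: yes, from the white queen on b8.
Legal moves: Kd7.
Count: 1.

1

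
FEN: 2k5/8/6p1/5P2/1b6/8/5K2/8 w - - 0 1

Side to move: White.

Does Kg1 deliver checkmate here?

no

After Kg1: black king on c8; in check: no.
Black is not in check, so this cannot be checkmate.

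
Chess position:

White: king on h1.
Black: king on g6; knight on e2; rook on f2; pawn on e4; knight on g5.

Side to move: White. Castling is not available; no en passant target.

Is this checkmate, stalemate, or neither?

stalemate

White to move; white king on h1.
In check: no.
King squares — g1: attacked by Ne2; g2: attacked by Rf2; h2: attacked by Rf2.
Legal moves for White: none.
Not in check and no legal moves → stalemate.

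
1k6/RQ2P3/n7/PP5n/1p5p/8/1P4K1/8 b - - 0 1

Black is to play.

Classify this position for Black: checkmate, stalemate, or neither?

checkmate

Black to move; black king on b8.
In check: yes, from the white queen on b7.
King squares — a7: attacked by Qb7; b7: attacked by Ra7; c7: attacked by Qb7; a8: attacked by Ra7; c8: attacked by Qb7.
Legal moves for Black: none.
In check with no legal moves → checkmate.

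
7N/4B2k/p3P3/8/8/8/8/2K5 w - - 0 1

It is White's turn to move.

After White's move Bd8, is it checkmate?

After Bd8: black king on h7; in check: no.
Black is not in check, so this cannot be checkmate.

no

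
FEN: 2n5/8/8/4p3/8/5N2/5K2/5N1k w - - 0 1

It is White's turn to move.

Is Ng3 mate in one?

After Ng3: black king on h1; in check: yes, from the white knight on g3.
King squares — g1: attacked by Kf2; g2: attacked by Kf2; h2: attacked by Nf3.
Black has no legal moves → checkmate.

yes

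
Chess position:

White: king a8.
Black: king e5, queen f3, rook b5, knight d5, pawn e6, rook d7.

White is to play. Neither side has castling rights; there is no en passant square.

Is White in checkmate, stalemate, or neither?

stalemate

White to move; white king on a8.
In check: no.
King squares — a7: attacked by Rd7; b7: attacked by Rb5; b8: attacked by Rb5.
Legal moves for White: none.
Not in check and no legal moves → stalemate.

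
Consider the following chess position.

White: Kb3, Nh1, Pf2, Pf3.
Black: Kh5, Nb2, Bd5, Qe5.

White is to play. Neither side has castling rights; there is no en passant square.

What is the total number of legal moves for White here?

White to move; king on b3.
In check: yes, from the black bishop on d5.
Legal moves: Kb4, Ka3, Kc2.
Count: 3.

3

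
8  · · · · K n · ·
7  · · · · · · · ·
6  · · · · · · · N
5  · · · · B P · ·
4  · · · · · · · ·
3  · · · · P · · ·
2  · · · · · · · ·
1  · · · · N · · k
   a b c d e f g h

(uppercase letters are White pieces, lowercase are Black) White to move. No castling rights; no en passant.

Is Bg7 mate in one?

After Bg7: black king on h1; in check: no.
Black is not in check, so this cannot be checkmate.

no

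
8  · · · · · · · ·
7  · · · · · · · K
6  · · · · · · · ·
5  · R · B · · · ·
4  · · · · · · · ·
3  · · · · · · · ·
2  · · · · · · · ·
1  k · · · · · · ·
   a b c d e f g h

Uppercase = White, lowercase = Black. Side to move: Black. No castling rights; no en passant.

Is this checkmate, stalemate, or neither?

Black to move; black king on a1.
In check: no.
King squares — b1: attacked by Rb5; a2: attacked by Bd5; b2: attacked by Rb5.
Legal moves for Black: none.
Not in check and no legal moves → stalemate.

stalemate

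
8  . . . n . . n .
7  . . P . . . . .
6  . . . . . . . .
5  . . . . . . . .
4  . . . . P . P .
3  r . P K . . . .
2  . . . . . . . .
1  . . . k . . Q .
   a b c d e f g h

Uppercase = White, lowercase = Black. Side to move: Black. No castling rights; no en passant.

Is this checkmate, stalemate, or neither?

checkmate

Black to move; black king on d1.
In check: yes, from the white queen on g1.
King squares — c1: attacked by Qg1; e1: attacked by Qg1; c2: attacked by Kd3; d2: attacked by Kd3; e2: attacked by Kd3.
Legal moves for Black: none.
In check with no legal moves → checkmate.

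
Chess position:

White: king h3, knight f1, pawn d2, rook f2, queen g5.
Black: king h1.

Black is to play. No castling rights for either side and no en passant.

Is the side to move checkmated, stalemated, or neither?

stalemate

Black to move; black king on h1.
In check: no.
King squares — g1: attacked by Qg5; g2: attacked by Rf2; h2: attacked by Nf1.
Legal moves for Black: none.
Not in check and no legal moves → stalemate.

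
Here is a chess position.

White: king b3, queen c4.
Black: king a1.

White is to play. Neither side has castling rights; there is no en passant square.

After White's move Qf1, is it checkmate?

yes

After Qf1: black king on a1; in check: yes, from the white queen on f1.
King squares — b1: attacked by Qf1; a2: attacked by Kb3; b2: attacked by Kb3.
Black has no legal moves → checkmate.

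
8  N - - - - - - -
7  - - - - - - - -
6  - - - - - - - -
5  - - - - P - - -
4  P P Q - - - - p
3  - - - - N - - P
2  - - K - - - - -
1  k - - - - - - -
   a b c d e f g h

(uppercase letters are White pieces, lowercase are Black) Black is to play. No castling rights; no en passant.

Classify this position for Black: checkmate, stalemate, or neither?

Black to move; black king on a1.
In check: no.
King squares — b1: attacked by Kc2; a2: attacked by Qc4; b2: attacked by Kc2.
Legal moves for Black: none.
Not in check and no legal moves → stalemate.

stalemate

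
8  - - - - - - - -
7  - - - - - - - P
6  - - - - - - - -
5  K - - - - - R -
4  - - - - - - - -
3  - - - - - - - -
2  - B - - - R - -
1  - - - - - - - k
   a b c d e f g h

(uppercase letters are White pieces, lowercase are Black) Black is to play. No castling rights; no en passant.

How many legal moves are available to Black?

0

Black to move; king on h1.
In check: no.
Legal moves: none.
Count: 0.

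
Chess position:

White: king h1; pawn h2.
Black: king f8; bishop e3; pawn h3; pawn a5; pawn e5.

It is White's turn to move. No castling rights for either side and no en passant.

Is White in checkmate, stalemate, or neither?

stalemate

White to move; white king on h1.
In check: no.
King squares — g1: attacked by Be3; g2: attacked by Ph3; h2: own pawn.
Legal moves for White: none.
Not in check and no legal moves → stalemate.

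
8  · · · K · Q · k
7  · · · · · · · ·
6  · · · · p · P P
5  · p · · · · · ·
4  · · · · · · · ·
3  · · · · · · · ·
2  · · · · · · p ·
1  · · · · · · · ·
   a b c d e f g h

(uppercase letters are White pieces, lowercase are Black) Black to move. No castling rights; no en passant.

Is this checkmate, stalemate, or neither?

checkmate

Black to move; black king on h8.
In check: yes, from the white queen on f8.
King squares — g7: attacked by Ph6; h7: attacked by Pg6; g8: attacked by Qf8.
Legal moves for Black: none.
In check with no legal moves → checkmate.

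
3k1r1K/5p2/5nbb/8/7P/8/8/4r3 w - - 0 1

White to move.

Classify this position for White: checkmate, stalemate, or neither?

checkmate

White to move; white king on h8.
In check: yes, from the black rook on f8.
King squares — g7: attacked by Bh6; h7: attacked by Nf6; g8: attacked by Nf6.
Legal moves for White: none.
In check with no legal moves → checkmate.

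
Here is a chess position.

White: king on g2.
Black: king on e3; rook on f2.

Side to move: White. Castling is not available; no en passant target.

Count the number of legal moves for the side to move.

White to move; king on g2.
In check: yes, from the black rook on f2.
Legal moves: Kh3, Kg3, Kh1, Kg1.
Count: 4.

4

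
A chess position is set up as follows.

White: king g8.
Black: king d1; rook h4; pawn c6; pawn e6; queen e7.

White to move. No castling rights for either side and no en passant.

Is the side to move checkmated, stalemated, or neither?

stalemate

White to move; white king on g8.
In check: no.
King squares — f7: attacked by Qe7; g7: attacked by Qe7; h7: attacked by Rh4; f8: attacked by Qe7; h8: attacked by Rh4.
Legal moves for White: none.
Not in check and no legal moves → stalemate.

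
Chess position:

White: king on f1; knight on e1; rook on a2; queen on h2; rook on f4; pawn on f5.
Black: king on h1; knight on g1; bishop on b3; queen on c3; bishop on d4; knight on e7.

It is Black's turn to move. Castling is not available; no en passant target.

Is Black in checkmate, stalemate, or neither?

Black to move; black king on h1.
In check: yes, from the white queen on h2.
King squares — g1: own knight; g2: attacked by Ne1; h2: attacked by Ra2.
Legal moves for Black: none.
In check with no legal moves → checkmate.

checkmate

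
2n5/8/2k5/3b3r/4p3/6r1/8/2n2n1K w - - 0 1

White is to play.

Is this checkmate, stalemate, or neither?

checkmate

White to move; white king on h1.
In check: yes, from the black rook on h5.
King squares — g1: attacked by Rg3; g2: attacked by Rg3; h2: attacked by Nf1.
Legal moves for White: none.
In check with no legal moves → checkmate.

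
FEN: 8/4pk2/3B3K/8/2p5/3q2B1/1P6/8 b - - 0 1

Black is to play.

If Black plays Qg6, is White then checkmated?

yes

After Qg6: white king on h6; in check: yes, from the black queen on g6.
King squares — g5: attacked by Qg6; h5: attacked by Qg6; g6: attacked by Kf7; g7: attacked by Qg6; h7: attacked by Qg6.
White has no legal moves → checkmate.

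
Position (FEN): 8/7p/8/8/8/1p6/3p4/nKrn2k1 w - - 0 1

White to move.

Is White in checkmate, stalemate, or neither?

checkmate

White to move; white king on b1.
In check: yes, from the black rook on c1.
King squares — a1: attacked by Rc1; c1: attacked by Pd2; a2: attacked by Pb3; b2: attacked by Nd1; c2: attacked by Na1.
Legal moves for White: none.
In check with no legal moves → checkmate.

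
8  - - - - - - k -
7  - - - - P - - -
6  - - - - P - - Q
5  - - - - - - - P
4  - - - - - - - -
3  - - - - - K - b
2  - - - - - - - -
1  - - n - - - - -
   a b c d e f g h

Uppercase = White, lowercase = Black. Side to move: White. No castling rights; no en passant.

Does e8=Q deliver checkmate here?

yes

After e8=Q: black king on g8; in check: yes, from the white queen on e8.
King squares — f7: attacked by Pe6; g7: attacked by Qh6; h7: attacked by Qh6; f8: attacked by Qh6; h8: attacked by Qh6.
Black has no legal moves → checkmate.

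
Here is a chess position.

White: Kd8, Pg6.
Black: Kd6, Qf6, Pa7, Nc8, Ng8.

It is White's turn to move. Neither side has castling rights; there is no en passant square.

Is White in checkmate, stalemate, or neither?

neither

White to move; white king on d8.
In check: yes, from the black queen on f6.
Legal moves for White: Ke8, Kxc8.
White is in check but has 2 legal moves → neither.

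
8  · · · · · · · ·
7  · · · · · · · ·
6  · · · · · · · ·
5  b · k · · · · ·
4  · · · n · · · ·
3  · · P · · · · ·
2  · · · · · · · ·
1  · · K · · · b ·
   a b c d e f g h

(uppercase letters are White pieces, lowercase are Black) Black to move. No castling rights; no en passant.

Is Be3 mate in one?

no

After Be3: white king on c1; in check: yes, from the black bishop on e3.
White has 3 legal replies: Kb2, Kd1, Kb1.
In check but a legal move exists → not checkmate.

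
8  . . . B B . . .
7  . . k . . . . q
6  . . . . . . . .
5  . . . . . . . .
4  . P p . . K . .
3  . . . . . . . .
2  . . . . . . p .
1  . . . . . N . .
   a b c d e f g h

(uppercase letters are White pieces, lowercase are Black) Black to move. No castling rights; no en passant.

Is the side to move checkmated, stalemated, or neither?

neither

Black to move; black king on c7.
In check: yes, from the white bishop on d8.
Legal moves for Black: Kxd8, Kc8, Kb8, Kb7, Kd6.
Black is in check but has 5 legal moves → neither.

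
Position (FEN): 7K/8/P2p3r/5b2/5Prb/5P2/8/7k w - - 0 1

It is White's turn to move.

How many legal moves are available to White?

White to move; king on h8.
In check: yes, from the black rook on h6.
Legal moves: none.
Count: 0.

0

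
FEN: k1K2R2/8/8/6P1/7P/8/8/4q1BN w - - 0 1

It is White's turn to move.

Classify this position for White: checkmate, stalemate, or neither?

neither

White to move; white king on c8.
In check: no.
Legal moves for White include: Rh8, Rg8, Re8, Rd8, Rf7, Rf6, Rf5, Rf4, Rf3, Rf2, Rf1, Kd8, Kd7+, Kc7+, Ng3, Nf2, Ba7, Bb6, ... (list truncated; more exist).
White has legal moves and is not in check → neither.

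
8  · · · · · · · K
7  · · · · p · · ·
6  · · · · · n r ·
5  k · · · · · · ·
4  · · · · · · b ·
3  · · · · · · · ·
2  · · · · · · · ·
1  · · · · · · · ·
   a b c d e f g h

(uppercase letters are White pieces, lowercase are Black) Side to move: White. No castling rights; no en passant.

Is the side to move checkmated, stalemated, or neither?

White to move; white king on h8.
In check: no.
King squares — g7: attacked by Rg6; h7: attacked by Nf6; g8: attacked by Nf6.
Legal moves for White: none.
Not in check and no legal moves → stalemate.

stalemate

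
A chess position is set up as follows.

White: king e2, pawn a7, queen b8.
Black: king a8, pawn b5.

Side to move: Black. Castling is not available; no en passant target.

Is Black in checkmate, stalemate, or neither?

Black to move; black king on a8.
In check: yes, from the white queen on b8.
King squares — a7: attacked by Qb8; b7: attacked by Qb8; b8: attacked by Pa7.
Legal moves for Black: none.
In check with no legal moves → checkmate.

checkmate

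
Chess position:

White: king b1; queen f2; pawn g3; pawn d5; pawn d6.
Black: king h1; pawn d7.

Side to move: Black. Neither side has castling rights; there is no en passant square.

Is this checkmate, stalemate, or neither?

stalemate

Black to move; black king on h1.
In check: no.
King squares — g1: attacked by Qf2; g2: attacked by Qf2; h2: attacked by Qf2.
Legal moves for Black: none.
Not in check and no legal moves → stalemate.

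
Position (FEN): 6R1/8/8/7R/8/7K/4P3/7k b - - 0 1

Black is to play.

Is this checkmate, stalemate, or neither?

Black to move; black king on h1.
In check: no.
King squares — g1: attacked by Rg8; g2: attacked by Kh3; h2: attacked by Kh3.
Legal moves for Black: none.
Not in check and no legal moves → stalemate.

stalemate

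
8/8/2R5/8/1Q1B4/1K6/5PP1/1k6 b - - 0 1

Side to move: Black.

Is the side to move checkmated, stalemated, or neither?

stalemate

Black to move; black king on b1.
In check: no.
King squares — a1: attacked by Bd4; c1: attacked by Rc6; a2: attacked by Kb3; b2: attacked by Kb3; c2: attacked by Kb3.
Legal moves for Black: none.
Not in check and no legal moves → stalemate.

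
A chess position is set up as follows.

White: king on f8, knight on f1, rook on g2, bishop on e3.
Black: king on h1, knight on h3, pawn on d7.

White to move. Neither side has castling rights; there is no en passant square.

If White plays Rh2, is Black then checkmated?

yes

After Rh2: black king on h1; in check: yes, from the white rook on h2.
King squares — g1: attacked by Be3; g2: attacked by Rh2; h2: attacked by Nf1.
Black has no legal moves → checkmate.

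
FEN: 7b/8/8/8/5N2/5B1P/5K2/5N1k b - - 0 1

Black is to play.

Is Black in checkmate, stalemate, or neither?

Black to move; black king on h1.
In check: yes, from the white bishop on f3.
King squares — g1: attacked by Kf2; g2: attacked by Kf2; h2: attacked by Nf1.
Legal moves for Black: none.
In check with no legal moves → checkmate.

checkmate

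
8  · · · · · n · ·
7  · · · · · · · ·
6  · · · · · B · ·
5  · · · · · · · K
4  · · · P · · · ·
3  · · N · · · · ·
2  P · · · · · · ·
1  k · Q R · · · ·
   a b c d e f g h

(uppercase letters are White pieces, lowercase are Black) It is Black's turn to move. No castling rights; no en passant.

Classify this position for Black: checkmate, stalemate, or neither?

checkmate

Black to move; black king on a1.
In check: yes, from the white queen on c1.
King squares — b1: attacked by Qc1; a2: attacked by Nc3; b2: attacked by Qc1.
Legal moves for Black: none.
In check with no legal moves → checkmate.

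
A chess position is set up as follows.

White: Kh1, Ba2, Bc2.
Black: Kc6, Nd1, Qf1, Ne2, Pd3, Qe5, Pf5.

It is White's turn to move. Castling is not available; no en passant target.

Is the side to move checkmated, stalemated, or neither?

White to move; white king on h1.
In check: yes, from the black queen on f1.
King squares — g1: attacked by Qf1; g2: attacked by Qf1; h2: attacked by Qe5.
Legal moves for White: none.
In check with no legal moves → checkmate.

checkmate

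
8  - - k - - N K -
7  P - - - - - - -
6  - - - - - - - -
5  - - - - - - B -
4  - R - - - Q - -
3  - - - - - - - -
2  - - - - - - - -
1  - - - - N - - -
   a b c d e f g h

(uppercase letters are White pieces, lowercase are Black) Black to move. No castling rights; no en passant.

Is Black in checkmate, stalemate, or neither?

stalemate

Black to move; black king on c8.
In check: no.
King squares — b7: attacked by Rb4; c7: attacked by Qf4; d7: attacked by Nf8; b8: attacked by Rb4; d8: attacked by Bg5.
Legal moves for Black: none.
Not in check and no legal moves → stalemate.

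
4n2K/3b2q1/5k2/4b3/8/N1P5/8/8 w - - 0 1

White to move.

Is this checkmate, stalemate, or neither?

checkmate

White to move; white king on h8.
In check: yes, from the black queen on g7.
King squares — g7: attacked by Kf6; h7: attacked by Qg7; g8: attacked by Qg7.
Legal moves for White: none.
In check with no legal moves → checkmate.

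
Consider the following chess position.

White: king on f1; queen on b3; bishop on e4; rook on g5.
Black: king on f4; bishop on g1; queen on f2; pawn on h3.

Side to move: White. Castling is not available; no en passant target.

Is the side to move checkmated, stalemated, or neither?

checkmate

White to move; white king on f1.
In check: yes, from the black queen on f2.
King squares — e1: attacked by Qf2; g1: attacked by Qf2; e2: attacked by Qf2; f2: attacked by Bg1; g2: attacked by Qf2.
Legal moves for White: none.
In check with no legal moves → checkmate.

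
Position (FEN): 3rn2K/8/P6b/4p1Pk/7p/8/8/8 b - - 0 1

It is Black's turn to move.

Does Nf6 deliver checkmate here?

yes

After Nf6: white king on h8; in check: yes, from the black rook on d8.
King squares — g7: attacked by Bh6; h7: attacked by Nf6; g8: attacked by Nf6.
White has no legal moves → checkmate.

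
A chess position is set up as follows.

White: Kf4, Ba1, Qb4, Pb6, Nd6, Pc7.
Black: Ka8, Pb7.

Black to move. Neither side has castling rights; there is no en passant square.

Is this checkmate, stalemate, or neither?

stalemate

Black to move; black king on a8.
In check: no.
King squares — a7: attacked by Pb6; b7: own pawn; b8: attacked by Pc7.
Legal moves for Black: none.
Not in check and no legal moves → stalemate.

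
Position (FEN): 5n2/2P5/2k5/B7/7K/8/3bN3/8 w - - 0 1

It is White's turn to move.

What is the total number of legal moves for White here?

White to move; king on h4.
In check: no.
Legal moves: Bb6, Bb4, Bc3, Bxd2, Kh5, Kg4, Kh3, Kg3, Nf4, Nd4+, Ng3, Nc3, Ng1, Nc1, c8=Q+, c8=R+, c8=B, c8=N.
Count: 18.

18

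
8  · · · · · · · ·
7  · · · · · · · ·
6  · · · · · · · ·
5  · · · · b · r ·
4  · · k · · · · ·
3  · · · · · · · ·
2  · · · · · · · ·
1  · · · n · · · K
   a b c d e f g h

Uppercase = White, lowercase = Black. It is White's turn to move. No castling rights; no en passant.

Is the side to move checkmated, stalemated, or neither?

stalemate

White to move; white king on h1.
In check: no.
King squares — g1: attacked by Rg5; g2: attacked by Rg5; h2: attacked by Be5.
Legal moves for White: none.
Not in check and no legal moves → stalemate.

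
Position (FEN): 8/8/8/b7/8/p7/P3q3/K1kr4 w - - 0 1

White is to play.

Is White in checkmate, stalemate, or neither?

White to move; white king on a1.
In check: no.
King squares — b1: attacked by Kc1; a2: own pawn; b2: attacked by Kc1.
Legal moves for White: none.
Not in check and no legal moves → stalemate.

stalemate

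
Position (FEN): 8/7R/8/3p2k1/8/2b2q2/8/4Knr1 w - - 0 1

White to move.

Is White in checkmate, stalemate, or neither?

checkmate

White to move; white king on e1.
In check: yes, from the black bishop on c3.
King squares — d1: attacked by Qf3; f1: attacked by Rg1; d2: attacked by Nf1; e2: attacked by Qf3; f2: attacked by Qf3.
Legal moves for White: none.
In check with no legal moves → checkmate.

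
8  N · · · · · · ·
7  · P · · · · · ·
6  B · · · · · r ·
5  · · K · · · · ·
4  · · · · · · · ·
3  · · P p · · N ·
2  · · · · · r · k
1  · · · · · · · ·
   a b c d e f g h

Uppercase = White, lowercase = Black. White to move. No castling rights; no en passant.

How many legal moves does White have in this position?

White to move; king on c5.
In check: no.
Legal moves: Nc7, Nb6, Bb5, Bc4, Bxd3, Kd5, Kb5, Kd4, Kc4, Kb4, Nh5, Nf5, Ne4, Ne2, Nh1, Nf1+, b8=Q, b8=R, b8=B, b8=N, c4.
Count: 21.

21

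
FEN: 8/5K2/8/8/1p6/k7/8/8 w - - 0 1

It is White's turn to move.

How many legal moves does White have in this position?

8

White to move; king on f7.
In check: no.
Legal moves: Kg8, Kf8, Ke8, Kg7, Ke7, Kg6, Kf6, Ke6.
Count: 8.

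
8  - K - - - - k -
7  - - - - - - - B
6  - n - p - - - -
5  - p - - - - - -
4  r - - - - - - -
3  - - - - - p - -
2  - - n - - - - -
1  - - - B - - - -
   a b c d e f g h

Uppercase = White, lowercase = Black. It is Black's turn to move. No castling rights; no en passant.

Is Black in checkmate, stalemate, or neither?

neither

Black to move; black king on g8.
In check: yes, from the white bishop on h7.
King squares — f7: available; g7: available; h7: available; f8: available; h8: available.
Legal moves for Black: Kh8, Kf8, Kxh7, Kg7, Kf7.
Black is in check but has 5 legal moves → neither.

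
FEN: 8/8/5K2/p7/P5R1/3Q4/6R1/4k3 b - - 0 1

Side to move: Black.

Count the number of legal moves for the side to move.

0

Black to move; king on e1.
In check: no.
Legal moves: none.
Count: 0.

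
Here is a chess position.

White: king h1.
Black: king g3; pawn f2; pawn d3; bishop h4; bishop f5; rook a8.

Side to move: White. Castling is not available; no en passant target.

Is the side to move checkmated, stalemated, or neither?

stalemate

White to move; white king on h1.
In check: no.
King squares — g1: attacked by Pf2; g2: attacked by Kg3; h2: attacked by Kg3.
Legal moves for White: none.
Not in check and no legal moves → stalemate.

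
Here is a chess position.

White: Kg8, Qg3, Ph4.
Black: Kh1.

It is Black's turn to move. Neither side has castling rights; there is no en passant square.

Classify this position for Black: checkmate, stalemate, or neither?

stalemate

Black to move; black king on h1.
In check: no.
King squares — g1: attacked by Qg3; g2: attacked by Qg3; h2: attacked by Qg3.
Legal moves for Black: none.
Not in check and no legal moves → stalemate.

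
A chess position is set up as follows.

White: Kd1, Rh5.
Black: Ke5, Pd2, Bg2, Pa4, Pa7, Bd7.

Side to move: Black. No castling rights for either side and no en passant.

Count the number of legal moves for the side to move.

7

Black to move; king on e5.
In check: yes, from the white rook on h5.
Legal moves: Kf6, Ke6, Kd6, Kf4, Ke4, Kd4, Bf5.
Count: 7.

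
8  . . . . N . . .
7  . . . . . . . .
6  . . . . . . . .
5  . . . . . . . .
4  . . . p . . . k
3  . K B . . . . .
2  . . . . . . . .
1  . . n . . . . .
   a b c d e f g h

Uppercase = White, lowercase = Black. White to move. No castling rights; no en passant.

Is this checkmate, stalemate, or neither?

White to move; white king on b3.
In check: yes, from the black knight on c1.
Legal moves for White: Kc4, Kb4, Ka4, Ka3, Kc2, Kb2.
White is in check but has 6 legal moves → neither.

neither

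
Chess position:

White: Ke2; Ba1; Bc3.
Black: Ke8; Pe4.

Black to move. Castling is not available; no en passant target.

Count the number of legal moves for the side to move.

Black to move; king on e8.
In check: no.
Legal moves: Kf8, Kd8, Kf7, Ke7, Kd7, e3.
Count: 6.

6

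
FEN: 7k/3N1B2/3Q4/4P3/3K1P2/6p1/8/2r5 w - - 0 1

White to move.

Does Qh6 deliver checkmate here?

After Qh6: black king on h8; in check: yes, from the white queen on h6.
King squares — g7: attacked by Qh6; h7: attacked by Qh6; g8: attacked by Bf7.
Black has no legal moves → checkmate.

yes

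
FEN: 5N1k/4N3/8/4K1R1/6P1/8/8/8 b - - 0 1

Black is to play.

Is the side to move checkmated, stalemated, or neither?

stalemate

Black to move; black king on h8.
In check: no.
King squares — g7: attacked by Rg5; h7: attacked by Nf8; g8: attacked by Rg5.
Legal moves for Black: none.
Not in check and no legal moves → stalemate.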